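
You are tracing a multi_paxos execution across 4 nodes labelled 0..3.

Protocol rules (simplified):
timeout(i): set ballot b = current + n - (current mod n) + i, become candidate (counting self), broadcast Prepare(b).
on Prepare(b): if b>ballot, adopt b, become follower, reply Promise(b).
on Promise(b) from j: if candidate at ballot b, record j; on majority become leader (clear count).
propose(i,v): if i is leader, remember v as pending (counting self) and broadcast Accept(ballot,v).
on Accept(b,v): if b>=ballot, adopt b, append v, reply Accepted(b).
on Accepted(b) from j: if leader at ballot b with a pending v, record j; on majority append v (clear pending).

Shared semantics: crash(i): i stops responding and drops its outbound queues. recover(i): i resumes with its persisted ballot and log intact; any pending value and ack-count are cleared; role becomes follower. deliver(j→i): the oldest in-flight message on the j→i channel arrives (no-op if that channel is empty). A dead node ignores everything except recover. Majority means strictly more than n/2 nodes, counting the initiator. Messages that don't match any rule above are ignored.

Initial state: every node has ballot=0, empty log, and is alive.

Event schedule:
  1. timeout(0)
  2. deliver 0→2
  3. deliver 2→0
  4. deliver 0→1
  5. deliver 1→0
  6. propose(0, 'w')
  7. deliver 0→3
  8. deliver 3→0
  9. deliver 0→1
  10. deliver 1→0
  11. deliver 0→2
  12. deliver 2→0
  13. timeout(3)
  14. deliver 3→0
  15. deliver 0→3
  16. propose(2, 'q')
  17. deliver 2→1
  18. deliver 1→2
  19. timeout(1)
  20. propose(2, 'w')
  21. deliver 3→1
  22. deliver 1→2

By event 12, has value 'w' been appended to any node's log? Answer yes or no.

[1] timeout(0) → N0(cand b4 [-])
[2] deliver 0→2 → N2(foll b4 [-])
[3] deliver 2→0 → ∅
[4] deliver 0→1 → N1(foll b4 [-])
[5] deliver 1→0 → N0(lead b4 [-])
[6] propose(0,'w') → ∅
[7] deliver 0→3 → N3(foll b4 [-])
[8] deliver 3→0 → ∅
[9] deliver 0→1 → N1(foll b4 [w])
[10] deliver 1→0 → ∅
[11] deliver 0→2 → N2(foll b4 [w])
[12] deliver 2→0 → N0(lead b4 [w])

yes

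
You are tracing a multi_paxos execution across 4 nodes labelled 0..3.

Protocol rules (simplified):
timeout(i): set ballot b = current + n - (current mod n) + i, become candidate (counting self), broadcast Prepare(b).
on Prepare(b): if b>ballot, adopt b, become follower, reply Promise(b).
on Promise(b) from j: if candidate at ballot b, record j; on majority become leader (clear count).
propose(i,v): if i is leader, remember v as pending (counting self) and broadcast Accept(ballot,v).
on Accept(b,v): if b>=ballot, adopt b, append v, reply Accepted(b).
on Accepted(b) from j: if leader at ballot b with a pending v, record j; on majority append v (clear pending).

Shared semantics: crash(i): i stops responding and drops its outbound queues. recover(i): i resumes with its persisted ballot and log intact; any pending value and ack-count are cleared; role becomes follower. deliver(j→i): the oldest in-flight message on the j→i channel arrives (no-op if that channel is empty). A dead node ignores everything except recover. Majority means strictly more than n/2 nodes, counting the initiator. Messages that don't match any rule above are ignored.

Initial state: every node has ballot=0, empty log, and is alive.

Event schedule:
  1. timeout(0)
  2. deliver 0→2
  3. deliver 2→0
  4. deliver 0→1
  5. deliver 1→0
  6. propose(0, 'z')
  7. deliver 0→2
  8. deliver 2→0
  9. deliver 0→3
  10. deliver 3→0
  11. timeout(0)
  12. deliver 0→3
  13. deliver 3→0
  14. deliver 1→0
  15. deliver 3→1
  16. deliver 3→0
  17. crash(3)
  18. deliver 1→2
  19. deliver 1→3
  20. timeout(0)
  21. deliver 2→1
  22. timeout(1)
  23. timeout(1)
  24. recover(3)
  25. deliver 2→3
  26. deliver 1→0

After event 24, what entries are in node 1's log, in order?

empty

1. timeout(0):  <0:cand b4 ->
2. deliver 0→2:  <2:foll b4 ->
3. deliver 2→0:  nop
4. deliver 0→1:  <1:foll b4 ->
5. deliver 1→0:  <0:lead b4 ->
6. propose(0,'z'):  nop
7. deliver 0→2:  <2:foll b4 z>
8. deliver 2→0:  nop
9. deliver 0→3:  <3:foll b4 ->
10. deliver 3→0:  nop
11. timeout(0):  <0:cand b8 ->
12. deliver 0→3:  <3:foll b4 z>
13. deliver 3→0:  nop
14. deliver 1→0:  nop
15. deliver 3→1:  nop
16. deliver 3→0:  nop
17. crash(3):  <3:✗foll b4 z>
18. deliver 1→2:  nop
19. deliver 1→3:  nop
20. timeout(0):  <0:cand b12 ->
21. deliver 2→1:  nop
22. timeout(1):  <1:cand b9 ->
23. timeout(1):  <1:cand b13 ->
24. recover(3):  <3:foll b4 z>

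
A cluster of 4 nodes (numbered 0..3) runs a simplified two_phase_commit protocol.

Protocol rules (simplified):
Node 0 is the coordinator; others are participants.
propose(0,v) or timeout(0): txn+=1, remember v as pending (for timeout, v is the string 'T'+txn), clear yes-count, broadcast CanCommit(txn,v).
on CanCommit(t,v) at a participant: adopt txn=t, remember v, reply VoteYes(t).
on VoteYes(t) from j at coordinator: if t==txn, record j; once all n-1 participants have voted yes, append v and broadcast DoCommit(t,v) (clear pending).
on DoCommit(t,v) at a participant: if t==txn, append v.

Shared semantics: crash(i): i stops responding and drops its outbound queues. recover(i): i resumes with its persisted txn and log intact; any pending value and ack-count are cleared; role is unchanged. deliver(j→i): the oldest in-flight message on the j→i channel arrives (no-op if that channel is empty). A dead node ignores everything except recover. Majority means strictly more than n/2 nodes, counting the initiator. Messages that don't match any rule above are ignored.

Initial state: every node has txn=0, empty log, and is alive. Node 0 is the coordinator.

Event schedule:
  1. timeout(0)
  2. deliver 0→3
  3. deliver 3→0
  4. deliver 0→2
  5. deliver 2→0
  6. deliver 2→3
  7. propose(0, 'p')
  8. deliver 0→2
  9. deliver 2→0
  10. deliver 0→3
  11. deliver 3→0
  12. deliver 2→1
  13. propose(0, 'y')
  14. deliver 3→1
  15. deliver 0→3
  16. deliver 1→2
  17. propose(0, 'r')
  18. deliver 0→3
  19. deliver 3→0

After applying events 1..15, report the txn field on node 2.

after 1 — timeout(0): n0:coor/t1/[-]
after 2 — deliver 0→3: n3:part/t1/[-]
after 3 — deliver 3→0: ·
after 4 — deliver 0→2: n2:part/t1/[-]
after 5 — deliver 2→0: ·
after 6 — deliver 2→3: ·
after 7 — propose(0,'p'): n0:coor/t2/[-]
after 8 — deliver 0→2: n2:part/t2/[-]
after 9 — deliver 2→0: ·
after 10 — deliver 0→3: n3:part/t2/[-]
after 11 — deliver 3→0: ·
after 12 — deliver 2→1: ·
after 13 — propose(0,'y'): n0:coor/t3/[-]
after 14 — deliver 3→1: ·
after 15 — deliver 0→3: n3:part/t3/[-]

2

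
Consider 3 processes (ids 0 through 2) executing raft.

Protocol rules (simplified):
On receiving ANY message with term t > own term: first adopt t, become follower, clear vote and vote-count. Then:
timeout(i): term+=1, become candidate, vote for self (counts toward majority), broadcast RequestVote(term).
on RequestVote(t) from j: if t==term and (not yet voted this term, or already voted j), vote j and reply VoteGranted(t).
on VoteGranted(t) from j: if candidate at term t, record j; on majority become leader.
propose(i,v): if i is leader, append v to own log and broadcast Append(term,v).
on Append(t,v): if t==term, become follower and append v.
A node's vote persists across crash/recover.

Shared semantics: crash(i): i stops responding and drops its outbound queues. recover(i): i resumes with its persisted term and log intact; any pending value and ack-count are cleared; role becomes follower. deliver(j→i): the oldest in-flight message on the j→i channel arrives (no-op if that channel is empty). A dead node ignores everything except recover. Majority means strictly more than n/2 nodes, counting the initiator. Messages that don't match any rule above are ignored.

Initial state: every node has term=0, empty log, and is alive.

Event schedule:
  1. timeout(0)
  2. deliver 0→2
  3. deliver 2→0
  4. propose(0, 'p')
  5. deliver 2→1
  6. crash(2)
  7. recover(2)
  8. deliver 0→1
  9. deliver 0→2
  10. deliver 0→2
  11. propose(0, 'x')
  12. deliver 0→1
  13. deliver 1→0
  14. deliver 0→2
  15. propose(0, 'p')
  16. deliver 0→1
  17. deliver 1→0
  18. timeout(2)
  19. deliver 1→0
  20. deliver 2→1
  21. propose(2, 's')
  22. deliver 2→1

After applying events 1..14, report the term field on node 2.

1

[1] timeout(0) → N0(cand t1 [-])
[2] deliver 0→2 → N2(foll t1 [-])
[3] deliver 2→0 → N0(lead t1 [-])
[4] propose(0,'p') → N0(lead t1 [p])
[5] deliver 2→1 → ∅
[6] crash(2) → N2(✗foll t1 [-])
[7] recover(2) → N2(foll t1 [-])
[8] deliver 0→1 → N1(foll t1 [-])
[9] deliver 0→2 → N2(foll t1 [p])
[10] deliver 0→2 → ∅
[11] propose(0,'x') → N0(lead t1 [p,x])
[12] deliver 0→1 → N1(foll t1 [p])
[13] deliver 1→0 → ∅
[14] deliver 0→2 → N2(foll t1 [p,x])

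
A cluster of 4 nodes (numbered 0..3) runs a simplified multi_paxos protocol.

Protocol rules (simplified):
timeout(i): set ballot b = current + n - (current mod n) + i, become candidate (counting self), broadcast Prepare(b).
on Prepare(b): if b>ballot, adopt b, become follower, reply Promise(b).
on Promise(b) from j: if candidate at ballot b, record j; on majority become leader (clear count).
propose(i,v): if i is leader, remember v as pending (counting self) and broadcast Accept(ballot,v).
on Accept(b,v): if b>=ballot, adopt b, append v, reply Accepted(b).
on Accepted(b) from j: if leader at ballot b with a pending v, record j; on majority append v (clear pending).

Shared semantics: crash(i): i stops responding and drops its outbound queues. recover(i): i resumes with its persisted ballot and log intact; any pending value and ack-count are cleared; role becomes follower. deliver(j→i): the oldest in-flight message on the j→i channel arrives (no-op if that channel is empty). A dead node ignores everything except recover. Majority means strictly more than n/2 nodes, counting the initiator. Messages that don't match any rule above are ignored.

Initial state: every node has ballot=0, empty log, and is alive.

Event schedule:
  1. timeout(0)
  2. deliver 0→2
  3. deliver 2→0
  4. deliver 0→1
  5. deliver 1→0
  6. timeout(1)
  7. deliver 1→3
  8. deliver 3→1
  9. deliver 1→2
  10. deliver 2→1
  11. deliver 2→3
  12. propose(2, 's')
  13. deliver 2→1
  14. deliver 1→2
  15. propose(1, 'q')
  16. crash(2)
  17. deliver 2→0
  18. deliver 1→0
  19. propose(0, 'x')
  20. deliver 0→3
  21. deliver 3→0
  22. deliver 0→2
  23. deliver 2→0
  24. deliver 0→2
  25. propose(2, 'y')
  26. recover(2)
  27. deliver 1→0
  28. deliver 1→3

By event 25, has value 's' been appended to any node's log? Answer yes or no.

no

after 1 — timeout(0): n0:cand/b4/[-]
after 2 — deliver 0→2: n2:foll/b4/[-]
after 3 — deliver 2→0: ·
after 4 — deliver 0→1: n1:foll/b4/[-]
after 5 — deliver 1→0: n0:lead/b4/[-]
after 6 — timeout(1): n1:cand/b9/[-]
after 7 — deliver 1→3: n3:foll/b9/[-]
after 8 — deliver 3→1: ·
after 9 — deliver 1→2: n2:foll/b9/[-]
after 10 — deliver 2→1: n1:lead/b9/[-]
after 11 — deliver 2→3: ·
after 12 — propose(2,'s'): ·
after 13 — deliver 2→1: ·
after 14 — deliver 1→2: ·
after 15 — propose(1,'q'): ·
after 16 — crash(2): n2:✗foll/b9/[-]
after 17 — deliver 2→0: ·
after 18 — deliver 1→0: n0:foll/b9/[-]
after 19 — propose(0,'x'): ·
after 20 — deliver 0→3: ·
after 21 — deliver 3→0: ·
after 22 — deliver 0→2: ·
after 23 — deliver 2→0: ·
after 24 — deliver 0→2: ·
after 25 — propose(2,'y'): ·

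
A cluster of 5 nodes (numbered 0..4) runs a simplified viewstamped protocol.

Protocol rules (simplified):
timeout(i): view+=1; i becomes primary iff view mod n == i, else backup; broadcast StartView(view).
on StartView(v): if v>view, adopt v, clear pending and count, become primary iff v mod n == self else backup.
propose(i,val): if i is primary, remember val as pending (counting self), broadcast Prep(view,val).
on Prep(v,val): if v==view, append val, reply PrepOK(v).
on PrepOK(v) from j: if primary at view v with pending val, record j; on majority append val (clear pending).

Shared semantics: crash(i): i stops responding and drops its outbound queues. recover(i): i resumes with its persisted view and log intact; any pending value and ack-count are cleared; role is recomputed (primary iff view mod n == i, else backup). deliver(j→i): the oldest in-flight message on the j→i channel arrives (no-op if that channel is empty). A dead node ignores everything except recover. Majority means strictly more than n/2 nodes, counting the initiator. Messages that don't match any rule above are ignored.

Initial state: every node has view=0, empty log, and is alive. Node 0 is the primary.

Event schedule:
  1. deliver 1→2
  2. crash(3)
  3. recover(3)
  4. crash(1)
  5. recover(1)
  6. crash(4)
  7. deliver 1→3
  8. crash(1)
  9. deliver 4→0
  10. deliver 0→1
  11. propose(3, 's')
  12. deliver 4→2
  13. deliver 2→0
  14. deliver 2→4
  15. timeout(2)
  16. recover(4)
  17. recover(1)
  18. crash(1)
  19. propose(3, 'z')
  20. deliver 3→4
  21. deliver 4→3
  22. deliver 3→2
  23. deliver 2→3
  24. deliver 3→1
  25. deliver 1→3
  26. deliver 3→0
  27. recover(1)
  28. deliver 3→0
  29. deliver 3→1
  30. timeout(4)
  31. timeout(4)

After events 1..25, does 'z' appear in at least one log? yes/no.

no

after 1 — deliver 1→2: ·
after 2 — crash(3): n3:✗back/v0/[-]
after 3 — recover(3): n3:back/v0/[-]
after 4 — crash(1): n1:✗back/v0/[-]
after 5 — recover(1): n1:back/v0/[-]
after 6 — crash(4): n4:✗back/v0/[-]
after 7 — deliver 1→3: ·
after 8 — crash(1): n1:✗back/v0/[-]
after 9 — deliver 4→0: ·
after 10 — deliver 0→1: ·
after 11 — propose(3,'s'): ·
after 12 — deliver 4→2: ·
after 13 — deliver 2→0: ·
after 14 — deliver 2→4: ·
after 15 — timeout(2): n2:back/v1/[-]
after 16 — recover(4): n4:back/v0/[-]
after 17 — recover(1): n1:back/v0/[-]
after 18 — crash(1): n1:✗back/v0/[-]
after 19 — propose(3,'z'): ·
after 20 — deliver 3→4: ·
after 21 — deliver 4→3: ·
after 22 — deliver 3→2: ·
after 23 — deliver 2→3: n3:back/v1/[-]
after 24 — deliver 3→1: ·
after 25 — deliver 1→3: ·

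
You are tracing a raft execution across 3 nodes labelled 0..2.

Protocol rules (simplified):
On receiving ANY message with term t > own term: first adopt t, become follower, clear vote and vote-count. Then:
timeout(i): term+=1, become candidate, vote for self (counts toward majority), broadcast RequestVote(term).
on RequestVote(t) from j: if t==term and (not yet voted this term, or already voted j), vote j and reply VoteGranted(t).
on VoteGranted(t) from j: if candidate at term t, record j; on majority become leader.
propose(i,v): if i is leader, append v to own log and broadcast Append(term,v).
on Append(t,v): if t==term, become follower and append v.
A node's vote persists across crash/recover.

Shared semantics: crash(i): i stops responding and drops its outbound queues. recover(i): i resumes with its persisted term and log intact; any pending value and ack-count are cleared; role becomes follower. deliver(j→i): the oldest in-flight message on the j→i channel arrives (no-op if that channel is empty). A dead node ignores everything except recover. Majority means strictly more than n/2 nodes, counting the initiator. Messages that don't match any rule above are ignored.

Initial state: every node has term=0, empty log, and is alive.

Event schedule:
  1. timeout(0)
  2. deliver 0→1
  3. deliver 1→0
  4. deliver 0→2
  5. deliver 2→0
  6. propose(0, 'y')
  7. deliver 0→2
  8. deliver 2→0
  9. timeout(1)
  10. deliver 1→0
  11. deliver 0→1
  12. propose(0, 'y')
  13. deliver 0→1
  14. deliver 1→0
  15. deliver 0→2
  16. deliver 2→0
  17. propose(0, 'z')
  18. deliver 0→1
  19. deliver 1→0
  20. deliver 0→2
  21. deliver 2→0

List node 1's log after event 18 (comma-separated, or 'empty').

empty

[1] timeout(0) → N0(cand t1 [-])
[2] deliver 0→1 → N1(foll t1 [-])
[3] deliver 1→0 → N0(lead t1 [-])
[4] deliver 0→2 → N2(foll t1 [-])
[5] deliver 2→0 → ∅
[6] propose(0,'y') → N0(lead t1 [y])
[7] deliver 0→2 → N2(foll t1 [y])
[8] deliver 2→0 → ∅
[9] timeout(1) → N1(cand t2 [-])
[10] deliver 1→0 → N0(foll t2 [y])
[11] deliver 0→1 → ∅
[12] propose(0,'y') → ∅
[13] deliver 0→1 → N1(lead t2 [-])
[14] deliver 1→0 → ∅
[15] deliver 0→2 → ∅
[16] deliver 2→0 → ∅
[17] propose(0,'z') → ∅
[18] deliver 0→1 → ∅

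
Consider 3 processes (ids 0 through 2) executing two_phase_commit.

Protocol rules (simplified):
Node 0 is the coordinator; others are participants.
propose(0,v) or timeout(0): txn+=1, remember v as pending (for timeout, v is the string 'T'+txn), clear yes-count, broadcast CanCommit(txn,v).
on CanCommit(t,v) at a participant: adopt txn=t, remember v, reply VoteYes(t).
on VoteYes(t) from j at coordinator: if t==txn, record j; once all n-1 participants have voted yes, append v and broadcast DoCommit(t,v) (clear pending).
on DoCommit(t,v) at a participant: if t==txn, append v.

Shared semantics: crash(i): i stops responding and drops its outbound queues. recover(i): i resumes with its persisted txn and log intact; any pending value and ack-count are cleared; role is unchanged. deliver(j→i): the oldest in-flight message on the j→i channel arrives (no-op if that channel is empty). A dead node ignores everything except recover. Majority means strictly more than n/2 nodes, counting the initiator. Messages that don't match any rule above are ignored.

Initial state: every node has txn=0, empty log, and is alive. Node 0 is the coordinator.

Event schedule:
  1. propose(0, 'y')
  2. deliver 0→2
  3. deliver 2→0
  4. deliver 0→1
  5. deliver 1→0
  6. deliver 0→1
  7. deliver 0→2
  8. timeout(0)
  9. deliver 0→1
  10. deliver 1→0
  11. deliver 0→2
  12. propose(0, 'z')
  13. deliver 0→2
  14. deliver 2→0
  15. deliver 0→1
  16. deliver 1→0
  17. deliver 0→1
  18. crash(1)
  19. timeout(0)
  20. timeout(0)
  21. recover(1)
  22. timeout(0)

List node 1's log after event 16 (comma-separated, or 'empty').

y

1. propose(0,'y'):  <0:coor t1 ->
2. deliver 0→2:  <2:part t1 ->
3. deliver 2→0:  nop
4. deliver 0→1:  <1:part t1 ->
5. deliver 1→0:  <0:coor t1 y>
6. deliver 0→1:  <1:part t1 y>
7. deliver 0→2:  <2:part t1 y>
8. timeout(0):  <0:coor t2 y>
9. deliver 0→1:  <1:part t2 y>
10. deliver 1→0:  nop
11. deliver 0→2:  <2:part t2 y>
12. propose(0,'z'):  <0:coor t3 y>
13. deliver 0→2:  <2:part t3 y>
14. deliver 2→0:  nop
15. deliver 0→1:  <1:part t3 y>
16. deliver 1→0:  nop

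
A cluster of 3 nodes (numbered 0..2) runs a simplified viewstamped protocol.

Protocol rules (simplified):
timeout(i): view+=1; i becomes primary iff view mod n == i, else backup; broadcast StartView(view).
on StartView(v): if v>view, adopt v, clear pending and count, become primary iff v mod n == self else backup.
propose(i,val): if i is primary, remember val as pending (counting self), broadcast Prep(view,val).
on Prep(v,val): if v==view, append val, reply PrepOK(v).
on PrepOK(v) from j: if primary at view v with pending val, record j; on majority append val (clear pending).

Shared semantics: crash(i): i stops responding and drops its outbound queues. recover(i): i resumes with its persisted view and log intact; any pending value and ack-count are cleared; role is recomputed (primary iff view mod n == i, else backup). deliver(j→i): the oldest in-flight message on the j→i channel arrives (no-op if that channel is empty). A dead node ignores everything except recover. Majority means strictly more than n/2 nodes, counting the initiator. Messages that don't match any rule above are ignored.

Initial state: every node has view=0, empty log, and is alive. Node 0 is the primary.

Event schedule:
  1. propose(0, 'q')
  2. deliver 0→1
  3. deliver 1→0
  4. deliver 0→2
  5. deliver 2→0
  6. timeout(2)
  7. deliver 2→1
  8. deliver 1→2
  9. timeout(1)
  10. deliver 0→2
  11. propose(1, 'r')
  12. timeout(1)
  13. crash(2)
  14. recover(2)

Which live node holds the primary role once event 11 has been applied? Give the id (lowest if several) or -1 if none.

0

after 1 — propose(0,'q'): ·
after 2 — deliver 0→1: n1:back/v0/[q]
after 3 — deliver 1→0: n0:prim/v0/[q]
after 4 — deliver 0→2: n2:back/v0/[q]
after 5 — deliver 2→0: ·
after 6 — timeout(2): n2:back/v1/[q]
after 7 — deliver 2→1: n1:prim/v1/[q]
after 8 — deliver 1→2: ·
after 9 — timeout(1): n1:back/v2/[q]
after 10 — deliver 0→2: ·
after 11 — propose(1,'r'): ·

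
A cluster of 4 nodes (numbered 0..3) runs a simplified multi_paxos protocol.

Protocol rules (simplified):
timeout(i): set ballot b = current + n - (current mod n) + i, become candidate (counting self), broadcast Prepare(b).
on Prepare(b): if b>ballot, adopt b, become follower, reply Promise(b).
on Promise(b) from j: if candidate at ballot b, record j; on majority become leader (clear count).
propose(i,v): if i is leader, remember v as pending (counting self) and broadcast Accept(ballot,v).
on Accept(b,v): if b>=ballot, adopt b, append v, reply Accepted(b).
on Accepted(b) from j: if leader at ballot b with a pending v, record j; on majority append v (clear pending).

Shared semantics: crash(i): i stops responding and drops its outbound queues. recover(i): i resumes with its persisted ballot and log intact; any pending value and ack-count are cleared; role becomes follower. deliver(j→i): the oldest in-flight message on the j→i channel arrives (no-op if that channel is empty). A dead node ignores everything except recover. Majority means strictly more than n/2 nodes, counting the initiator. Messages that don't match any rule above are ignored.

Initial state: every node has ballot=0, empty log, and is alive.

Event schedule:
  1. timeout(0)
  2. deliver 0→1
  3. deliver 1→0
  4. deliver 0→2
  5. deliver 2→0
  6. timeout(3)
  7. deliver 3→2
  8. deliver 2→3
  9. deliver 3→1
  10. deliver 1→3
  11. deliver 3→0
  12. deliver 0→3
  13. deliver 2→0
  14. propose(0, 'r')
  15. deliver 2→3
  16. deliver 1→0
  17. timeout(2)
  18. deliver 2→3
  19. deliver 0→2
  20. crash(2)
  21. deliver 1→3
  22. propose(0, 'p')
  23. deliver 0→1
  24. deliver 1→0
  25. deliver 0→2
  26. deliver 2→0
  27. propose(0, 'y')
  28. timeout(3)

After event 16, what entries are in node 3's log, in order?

1. timeout(0):  <0:cand b4 ->
2. deliver 0→1:  <1:foll b4 ->
3. deliver 1→0:  nop
4. deliver 0→2:  <2:foll b4 ->
5. deliver 2→0:  <0:lead b4 ->
6. timeout(3):  <3:cand b7 ->
7. deliver 3→2:  <2:foll b7 ->
8. deliver 2→3:  nop
9. deliver 3→1:  <1:foll b7 ->
10. deliver 1→3:  <3:lead b7 ->
11. deliver 3→0:  <0:foll b7 ->
12. deliver 0→3:  nop
13. deliver 2→0:  nop
14. propose(0,'r'):  nop
15. deliver 2→3:  nop
16. deliver 1→0:  nop

empty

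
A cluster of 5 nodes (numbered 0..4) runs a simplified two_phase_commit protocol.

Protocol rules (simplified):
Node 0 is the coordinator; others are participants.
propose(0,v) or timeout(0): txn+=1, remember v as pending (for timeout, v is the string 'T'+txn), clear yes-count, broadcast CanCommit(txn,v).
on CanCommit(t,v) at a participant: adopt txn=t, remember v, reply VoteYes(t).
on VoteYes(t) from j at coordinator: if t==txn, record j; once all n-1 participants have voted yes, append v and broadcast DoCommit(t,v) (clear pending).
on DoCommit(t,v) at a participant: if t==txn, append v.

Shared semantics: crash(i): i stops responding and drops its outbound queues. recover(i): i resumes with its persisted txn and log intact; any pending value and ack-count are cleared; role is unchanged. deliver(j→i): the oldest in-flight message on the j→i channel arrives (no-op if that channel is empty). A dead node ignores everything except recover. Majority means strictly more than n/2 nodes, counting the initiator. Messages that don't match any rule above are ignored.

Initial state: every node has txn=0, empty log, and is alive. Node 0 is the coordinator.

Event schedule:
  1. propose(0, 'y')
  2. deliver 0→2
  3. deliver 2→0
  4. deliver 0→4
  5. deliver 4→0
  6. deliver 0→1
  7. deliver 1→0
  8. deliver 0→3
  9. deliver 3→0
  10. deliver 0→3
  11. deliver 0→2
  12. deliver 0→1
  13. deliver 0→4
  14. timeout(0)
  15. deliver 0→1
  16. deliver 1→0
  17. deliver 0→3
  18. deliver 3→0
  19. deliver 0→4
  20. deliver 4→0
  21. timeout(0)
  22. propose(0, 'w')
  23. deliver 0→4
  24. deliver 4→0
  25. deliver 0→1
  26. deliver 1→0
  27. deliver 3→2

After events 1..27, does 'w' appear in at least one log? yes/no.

1. propose(0,'y'):  <0:coor t1 ->
2. deliver 0→2:  <2:part t1 ->
3. deliver 2→0:  nop
4. deliver 0→4:  <4:part t1 ->
5. deliver 4→0:  nop
6. deliver 0→1:  <1:part t1 ->
7. deliver 1→0:  nop
8. deliver 0→3:  <3:part t1 ->
9. deliver 3→0:  <0:coor t1 y>
10. deliver 0→3:  <3:part t1 y>
11. deliver 0→2:  <2:part t1 y>
12. deliver 0→1:  <1:part t1 y>
13. deliver 0→4:  <4:part t1 y>
14. timeout(0):  <0:coor t2 y>
15. deliver 0→1:  <1:part t2 y>
16. deliver 1→0:  nop
17. deliver 0→3:  <3:part t2 y>
18. deliver 3→0:  nop
19. deliver 0→4:  <4:part t2 y>
20. deliver 4→0:  nop
21. timeout(0):  <0:coor t3 y>
22. propose(0,'w'):  <0:coor t4 y>
23. deliver 0→4:  <4:part t3 y>
24. deliver 4→0:  nop
25. deliver 0→1:  <1:part t3 y>
26. deliver 1→0:  nop
27. deliver 3→2:  nop

no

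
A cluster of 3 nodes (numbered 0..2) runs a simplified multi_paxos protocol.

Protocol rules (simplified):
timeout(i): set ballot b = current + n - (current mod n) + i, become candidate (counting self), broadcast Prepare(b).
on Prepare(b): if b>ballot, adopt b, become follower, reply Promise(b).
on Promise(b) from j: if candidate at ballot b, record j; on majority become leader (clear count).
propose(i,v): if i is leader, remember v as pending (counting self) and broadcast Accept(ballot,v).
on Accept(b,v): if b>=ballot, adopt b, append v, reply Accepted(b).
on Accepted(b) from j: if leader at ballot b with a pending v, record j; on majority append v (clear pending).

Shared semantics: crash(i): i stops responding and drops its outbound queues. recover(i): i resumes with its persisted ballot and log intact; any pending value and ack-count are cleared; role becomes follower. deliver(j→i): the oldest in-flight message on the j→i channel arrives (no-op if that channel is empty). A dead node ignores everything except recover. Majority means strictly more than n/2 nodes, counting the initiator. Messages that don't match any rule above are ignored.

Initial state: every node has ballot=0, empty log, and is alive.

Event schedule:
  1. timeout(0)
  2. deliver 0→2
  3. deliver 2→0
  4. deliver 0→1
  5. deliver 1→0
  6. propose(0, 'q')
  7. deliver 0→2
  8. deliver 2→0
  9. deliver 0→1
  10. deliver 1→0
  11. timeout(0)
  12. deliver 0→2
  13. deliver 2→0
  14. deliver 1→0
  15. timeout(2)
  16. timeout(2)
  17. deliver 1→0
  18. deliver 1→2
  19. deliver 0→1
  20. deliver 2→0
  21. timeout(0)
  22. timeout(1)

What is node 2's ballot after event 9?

3

after 1 — timeout(0): n0:cand/b3/[-]
after 2 — deliver 0→2: n2:foll/b3/[-]
after 3 — deliver 2→0: n0:lead/b3/[-]
after 4 — deliver 0→1: n1:foll/b3/[-]
after 5 — deliver 1→0: ·
after 6 — propose(0,'q'): ·
after 7 — deliver 0→2: n2:foll/b3/[q]
after 8 — deliver 2→0: n0:lead/b3/[q]
after 9 — deliver 0→1: n1:foll/b3/[q]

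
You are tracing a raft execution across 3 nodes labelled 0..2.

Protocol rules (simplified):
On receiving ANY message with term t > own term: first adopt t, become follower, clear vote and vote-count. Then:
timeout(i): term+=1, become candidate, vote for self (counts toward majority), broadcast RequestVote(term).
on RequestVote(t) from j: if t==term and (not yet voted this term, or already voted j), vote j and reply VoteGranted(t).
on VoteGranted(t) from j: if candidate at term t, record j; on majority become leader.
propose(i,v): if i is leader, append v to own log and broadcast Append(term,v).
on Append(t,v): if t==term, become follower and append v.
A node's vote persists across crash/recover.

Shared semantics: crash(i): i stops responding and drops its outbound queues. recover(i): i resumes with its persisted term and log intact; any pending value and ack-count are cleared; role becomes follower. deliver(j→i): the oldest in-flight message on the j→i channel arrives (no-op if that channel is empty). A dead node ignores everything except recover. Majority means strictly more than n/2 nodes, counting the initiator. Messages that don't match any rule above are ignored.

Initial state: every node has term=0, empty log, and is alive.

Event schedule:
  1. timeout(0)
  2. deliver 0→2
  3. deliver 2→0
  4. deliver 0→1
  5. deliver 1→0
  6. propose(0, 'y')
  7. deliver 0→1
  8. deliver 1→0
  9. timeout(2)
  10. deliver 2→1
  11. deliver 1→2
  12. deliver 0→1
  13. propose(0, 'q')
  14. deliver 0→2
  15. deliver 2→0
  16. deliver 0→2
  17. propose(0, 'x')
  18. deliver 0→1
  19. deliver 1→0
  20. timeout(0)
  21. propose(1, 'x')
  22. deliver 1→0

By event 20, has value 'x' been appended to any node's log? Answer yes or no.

no

step 1 timeout(0): 0={cand,t=1,log=-}
step 2 deliver 0→2: 2={foll,t=1,log=-}
step 3 deliver 2→0: 0={lead,t=1,log=-}
step 4 deliver 0→1: 1={foll,t=1,log=-}
step 5 deliver 1→0: —
step 6 propose(0,'y'): 0={lead,t=1,log=y}
step 7 deliver 0→1: 1={foll,t=1,log=y}
step 8 deliver 1→0: —
step 9 timeout(2): 2={cand,t=2,log=-}
step 10 deliver 2→1: 1={foll,t=2,log=y}
step 11 deliver 1→2: 2={lead,t=2,log=-}
step 12 deliver 0→1: —
step 13 propose(0,'q'): 0={lead,t=1,log=y,q}
step 14 deliver 0→2: —
step 15 deliver 2→0: 0={foll,t=2,log=y,q}
step 16 deliver 0→2: —
step 17 propose(0,'x'): —
step 18 deliver 0→1: —
step 19 deliver 1→0: —
step 20 timeout(0): 0={cand,t=3,log=y,q}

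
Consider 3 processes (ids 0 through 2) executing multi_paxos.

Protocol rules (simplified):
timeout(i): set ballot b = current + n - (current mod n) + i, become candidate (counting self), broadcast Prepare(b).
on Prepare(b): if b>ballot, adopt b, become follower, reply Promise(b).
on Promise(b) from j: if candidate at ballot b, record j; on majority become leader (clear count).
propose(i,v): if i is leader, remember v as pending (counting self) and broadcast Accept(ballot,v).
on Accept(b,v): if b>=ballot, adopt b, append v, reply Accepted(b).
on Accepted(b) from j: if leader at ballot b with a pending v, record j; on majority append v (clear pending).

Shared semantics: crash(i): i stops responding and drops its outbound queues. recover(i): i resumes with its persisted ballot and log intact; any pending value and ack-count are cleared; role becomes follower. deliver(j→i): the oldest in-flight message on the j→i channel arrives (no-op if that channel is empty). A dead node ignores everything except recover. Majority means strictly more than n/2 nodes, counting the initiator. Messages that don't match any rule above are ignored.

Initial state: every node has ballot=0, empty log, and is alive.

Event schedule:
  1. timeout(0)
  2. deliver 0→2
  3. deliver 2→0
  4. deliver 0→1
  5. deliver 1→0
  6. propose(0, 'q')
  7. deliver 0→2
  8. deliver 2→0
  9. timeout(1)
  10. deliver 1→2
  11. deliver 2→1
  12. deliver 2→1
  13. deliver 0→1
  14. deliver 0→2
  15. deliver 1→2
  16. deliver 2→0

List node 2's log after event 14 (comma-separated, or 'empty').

q

after 1 — timeout(0): n0:cand/b3/[-]
after 2 — deliver 0→2: n2:foll/b3/[-]
after 3 — deliver 2→0: n0:lead/b3/[-]
after 4 — deliver 0→1: n1:foll/b3/[-]
after 5 — deliver 1→0: ·
after 6 — propose(0,'q'): ·
after 7 — deliver 0→2: n2:foll/b3/[q]
after 8 — deliver 2→0: n0:lead/b3/[q]
after 9 — timeout(1): n1:cand/b7/[-]
after 10 — deliver 1→2: n2:foll/b7/[q]
after 11 — deliver 2→1: n1:lead/b7/[-]
after 12 — deliver 2→1: ·
after 13 — deliver 0→1: ·
after 14 — deliver 0→2: ·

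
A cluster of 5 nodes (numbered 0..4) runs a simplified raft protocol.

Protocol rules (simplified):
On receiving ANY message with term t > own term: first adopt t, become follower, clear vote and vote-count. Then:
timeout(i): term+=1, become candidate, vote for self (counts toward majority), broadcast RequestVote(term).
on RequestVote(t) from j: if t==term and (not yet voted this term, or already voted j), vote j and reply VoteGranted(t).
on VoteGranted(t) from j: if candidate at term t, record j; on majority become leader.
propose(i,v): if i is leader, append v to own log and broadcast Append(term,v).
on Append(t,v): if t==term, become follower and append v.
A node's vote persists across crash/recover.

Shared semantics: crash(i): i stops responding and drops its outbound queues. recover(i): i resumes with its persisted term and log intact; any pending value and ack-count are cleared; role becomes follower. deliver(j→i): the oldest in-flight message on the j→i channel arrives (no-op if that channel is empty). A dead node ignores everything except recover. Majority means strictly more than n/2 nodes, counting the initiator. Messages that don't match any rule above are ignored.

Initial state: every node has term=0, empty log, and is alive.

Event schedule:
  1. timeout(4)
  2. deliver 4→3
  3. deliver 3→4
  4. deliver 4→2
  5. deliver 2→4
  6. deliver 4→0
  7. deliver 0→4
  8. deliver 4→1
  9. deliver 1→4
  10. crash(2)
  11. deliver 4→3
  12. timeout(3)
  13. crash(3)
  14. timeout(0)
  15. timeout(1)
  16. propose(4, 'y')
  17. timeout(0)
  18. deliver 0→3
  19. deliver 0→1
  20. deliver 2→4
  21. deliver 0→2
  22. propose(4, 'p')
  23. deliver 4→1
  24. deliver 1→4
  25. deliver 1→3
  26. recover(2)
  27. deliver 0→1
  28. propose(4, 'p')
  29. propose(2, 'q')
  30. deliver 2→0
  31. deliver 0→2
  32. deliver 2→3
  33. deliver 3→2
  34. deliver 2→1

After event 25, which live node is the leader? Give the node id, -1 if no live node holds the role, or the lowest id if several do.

step 1 timeout(4): 4={cand,t=1,log=-}
step 2 deliver 4→3: 3={foll,t=1,log=-}
step 3 deliver 3→4: —
step 4 deliver 4→2: 2={foll,t=1,log=-}
step 5 deliver 2→4: 4={lead,t=1,log=-}
step 6 deliver 4→0: 0={foll,t=1,log=-}
step 7 deliver 0→4: —
step 8 deliver 4→1: 1={foll,t=1,log=-}
step 9 deliver 1→4: —
step 10 crash(2): 2={✗foll,t=1,log=-}
step 11 deliver 4→3: —
step 12 timeout(3): 3={cand,t=2,log=-}
step 13 crash(3): 3={✗cand,t=2,log=-}
step 14 timeout(0): 0={cand,t=2,log=-}
step 15 timeout(1): 1={cand,t=2,log=-}
step 16 propose(4,'y'): 4={lead,t=1,log=y}
step 17 timeout(0): 0={cand,t=3,log=-}
step 18 deliver 0→3: —
step 19 deliver 0→1: —
step 20 deliver 2→4: —
step 21 deliver 0→2: —
step 22 propose(4,'p'): 4={lead,t=1,log=y,p}
step 23 deliver 4→1: —
step 24 deliver 1→4: 4={foll,t=2,log=y,p}
step 25 deliver 1→3: —

-1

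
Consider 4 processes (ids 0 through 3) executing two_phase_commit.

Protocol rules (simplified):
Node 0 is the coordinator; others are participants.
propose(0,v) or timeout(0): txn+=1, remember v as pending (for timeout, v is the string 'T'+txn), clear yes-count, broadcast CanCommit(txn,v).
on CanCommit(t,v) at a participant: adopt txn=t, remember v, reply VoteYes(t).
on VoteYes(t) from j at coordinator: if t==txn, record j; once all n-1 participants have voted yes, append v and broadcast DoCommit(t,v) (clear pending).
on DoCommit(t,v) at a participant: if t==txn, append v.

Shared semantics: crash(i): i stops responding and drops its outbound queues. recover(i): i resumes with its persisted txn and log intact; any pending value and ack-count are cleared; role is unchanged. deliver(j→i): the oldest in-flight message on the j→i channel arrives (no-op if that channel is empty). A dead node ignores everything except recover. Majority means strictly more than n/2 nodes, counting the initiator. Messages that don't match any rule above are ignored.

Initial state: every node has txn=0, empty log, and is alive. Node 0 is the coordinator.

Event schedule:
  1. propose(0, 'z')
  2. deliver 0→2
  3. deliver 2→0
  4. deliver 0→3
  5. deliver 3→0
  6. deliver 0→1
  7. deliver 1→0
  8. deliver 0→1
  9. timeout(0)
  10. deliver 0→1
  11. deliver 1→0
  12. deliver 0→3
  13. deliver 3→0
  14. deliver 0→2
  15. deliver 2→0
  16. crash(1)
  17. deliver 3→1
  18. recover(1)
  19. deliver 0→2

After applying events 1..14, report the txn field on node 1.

1. propose(0,'z'):  <0:coor t1 ->
2. deliver 0→2:  <2:part t1 ->
3. deliver 2→0:  nop
4. deliver 0→3:  <3:part t1 ->
5. deliver 3→0:  nop
6. deliver 0→1:  <1:part t1 ->
7. deliver 1→0:  <0:coor t1 z>
8. deliver 0→1:  <1:part t1 z>
9. timeout(0):  <0:coor t2 z>
10. deliver 0→1:  <1:part t2 z>
11. deliver 1→0:  nop
12. deliver 0→3:  <3:part t1 z>
13. deliver 3→0:  nop
14. deliver 0→2:  <2:part t1 z>

2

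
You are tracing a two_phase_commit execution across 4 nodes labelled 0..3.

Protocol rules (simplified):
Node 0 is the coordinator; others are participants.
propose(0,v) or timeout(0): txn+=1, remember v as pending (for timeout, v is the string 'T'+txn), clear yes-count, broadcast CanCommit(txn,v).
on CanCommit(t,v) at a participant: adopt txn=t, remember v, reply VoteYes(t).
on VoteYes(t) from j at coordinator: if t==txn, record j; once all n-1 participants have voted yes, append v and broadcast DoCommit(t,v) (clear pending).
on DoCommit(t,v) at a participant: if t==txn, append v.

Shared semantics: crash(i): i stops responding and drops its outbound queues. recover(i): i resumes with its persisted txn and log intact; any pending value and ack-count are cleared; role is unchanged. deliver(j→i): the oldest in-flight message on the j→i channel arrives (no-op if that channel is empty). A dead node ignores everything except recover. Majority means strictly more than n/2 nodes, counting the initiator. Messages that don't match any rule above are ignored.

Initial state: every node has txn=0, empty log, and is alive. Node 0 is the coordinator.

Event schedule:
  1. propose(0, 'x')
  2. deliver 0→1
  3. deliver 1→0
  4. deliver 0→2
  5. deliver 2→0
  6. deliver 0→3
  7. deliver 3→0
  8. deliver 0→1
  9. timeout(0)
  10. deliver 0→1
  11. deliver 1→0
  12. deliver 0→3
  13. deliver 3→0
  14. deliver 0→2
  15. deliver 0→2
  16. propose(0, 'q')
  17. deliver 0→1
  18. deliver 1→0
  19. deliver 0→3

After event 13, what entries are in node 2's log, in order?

empty

1. propose(0,'x'):  <0:coor t1 ->
2. deliver 0→1:  <1:part t1 ->
3. deliver 1→0:  nop
4. deliver 0→2:  <2:part t1 ->
5. deliver 2→0:  nop
6. deliver 0→3:  <3:part t1 ->
7. deliver 3→0:  <0:coor t1 x>
8. deliver 0→1:  <1:part t1 x>
9. timeout(0):  <0:coor t2 x>
10. deliver 0→1:  <1:part t2 x>
11. deliver 1→0:  nop
12. deliver 0→3:  <3:part t1 x>
13. deliver 3→0:  nop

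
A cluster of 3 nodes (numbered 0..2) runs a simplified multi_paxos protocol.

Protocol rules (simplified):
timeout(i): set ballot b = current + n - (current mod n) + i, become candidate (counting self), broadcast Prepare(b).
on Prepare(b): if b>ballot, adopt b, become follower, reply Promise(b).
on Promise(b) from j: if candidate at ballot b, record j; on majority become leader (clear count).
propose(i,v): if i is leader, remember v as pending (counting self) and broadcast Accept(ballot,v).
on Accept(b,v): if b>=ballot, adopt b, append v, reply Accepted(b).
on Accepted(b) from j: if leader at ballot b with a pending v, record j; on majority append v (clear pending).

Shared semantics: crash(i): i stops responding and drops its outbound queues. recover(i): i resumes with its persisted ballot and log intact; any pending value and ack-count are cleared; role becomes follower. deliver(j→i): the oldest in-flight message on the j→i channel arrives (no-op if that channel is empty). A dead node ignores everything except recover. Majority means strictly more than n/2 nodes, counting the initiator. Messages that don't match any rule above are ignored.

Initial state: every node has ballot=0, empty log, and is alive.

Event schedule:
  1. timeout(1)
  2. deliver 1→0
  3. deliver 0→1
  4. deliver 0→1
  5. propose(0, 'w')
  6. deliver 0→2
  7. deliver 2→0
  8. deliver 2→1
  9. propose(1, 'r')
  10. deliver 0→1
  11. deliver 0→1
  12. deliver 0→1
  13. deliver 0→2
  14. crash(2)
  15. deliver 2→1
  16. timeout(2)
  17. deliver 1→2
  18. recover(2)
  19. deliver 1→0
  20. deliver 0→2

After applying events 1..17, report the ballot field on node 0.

4

[1] timeout(1) → N1(cand b4 [-])
[2] deliver 1→0 → N0(foll b4 [-])
[3] deliver 0→1 → N1(lead b4 [-])
[4] deliver 0→1 → ∅
[5] propose(0,'w') → ∅
[6] deliver 0→2 → ∅
[7] deliver 2→0 → ∅
[8] deliver 2→1 → ∅
[9] propose(1,'r') → ∅
[10] deliver 0→1 → ∅
[11] deliver 0→1 → ∅
[12] deliver 0→1 → ∅
[13] deliver 0→2 → ∅
[14] crash(2) → N2(✗foll b0 [-])
[15] deliver 2→1 → ∅
[16] timeout(2) → ∅
[17] deliver 1→2 → ∅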